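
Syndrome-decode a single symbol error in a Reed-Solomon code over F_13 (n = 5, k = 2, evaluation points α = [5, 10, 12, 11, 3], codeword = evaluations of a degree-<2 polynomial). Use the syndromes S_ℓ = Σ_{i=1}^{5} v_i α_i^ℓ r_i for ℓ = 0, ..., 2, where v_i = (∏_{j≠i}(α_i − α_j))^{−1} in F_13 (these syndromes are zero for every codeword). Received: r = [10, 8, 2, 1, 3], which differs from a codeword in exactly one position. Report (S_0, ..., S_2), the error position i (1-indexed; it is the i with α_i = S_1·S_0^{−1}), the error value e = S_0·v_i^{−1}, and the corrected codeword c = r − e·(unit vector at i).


S = (12, 2, 9), error at position 4, error magnitude e = 9, c = [10, 8, 2, 5, 3].

Step 1: column multipliers v_i = (∏_{j≠i}(α_i − α_j))^{−1} mod 13.
  i = 1 (α = 5): (5−10)(5−12)(5−11)(5−3) = (−5)·(−7)·(−6)·2 = −420 ≡ 9, so v_1 = 9^{−1} = 3 (mod 13).
  i = 2 (α = 10): (10−5)(10−12)(10−11)(10−3) = 5·(−2)·(−1)·7 = 70 ≡ 5, so v_2 = 5^{−1} = 8 (mod 13).
  i = 3 (α = 12): (12−5)(12−10)(12−11)(12−3) = 7·2·1·9 = 126 ≡ 9, so v_3 = 9^{−1} = 3 (mod 13).
  i = 4 (α = 11): (11−5)(11−10)(11−12)(11−3) = 6·1·(−1)·8 = −48 ≡ 4, so v_4 = 4^{−1} = 10 (mod 13).
  i = 5 (α = 3): (3−5)(3−10)(3−12)(3−11) = (−2)·(−7)·(−9)·(−8) = 1008 ≡ 7, so v_5 = 7^{−1} = 2 (mod 13).
  v = [3, 8, 3, 10, 2].
Step 2: syndromes of r = [10, 8, 2, 1, 3] (all sums mod 13).
  S_0 = Σ v_i r_i = 3·10 + 8·8 + 3·2 + 10·1 + 2·3 = 116 ≡ 12.
  S_1 = Σ v_i α_i r_i = 3·5·10 + 8·10·8 + 3·12·2 + 10·11·1 + 2·3·3 = 990 ≡ 2.
  α_i^2 mod 13 = [12, 9, 1, 4, 9].
  S_2 = Σ v_i α_i^2 r_i = 3·12·10 + 8·9·8 + 3·1·2 + 10·4·1 + 2·9·3 = 1036 ≡ 9.
  S = (12, 2, 9) ≠ 0, so r is not a codeword (an error is present).
Step 3: locate the error. For a single error e at position i, S_ℓ = v_i·e·α_i^ℓ, so α_err = S_1/S_0.
  S_0^{−1} = 12^{−1} = 12 (mod 13), so α_err = 2·12 = 24 ≡ 11 = α_4. Error position i = 4.
  Consistency check: S_2/S_1 = 9·7 = 63 ≡ 11 = α_err ✓ (single-error assumption holds).
Step 4: error magnitude e = S_0/v_4 = S_0·∏_{j≠4}(α_4 − α_j) = 12·4 = 48 ≡ 9 (mod 13).
Step 5: correct position 4: c_4 = r_4 − e = 1 − 9 ≡ 5 (mod 13). Hence c = [10, 8, 2, 5, 3].
  Check: interpolating c through the α_i gives m(x) = 12 + 10·x (degree < 2) with m(α_i) = c_i for every i, so c is indeed a codeword.


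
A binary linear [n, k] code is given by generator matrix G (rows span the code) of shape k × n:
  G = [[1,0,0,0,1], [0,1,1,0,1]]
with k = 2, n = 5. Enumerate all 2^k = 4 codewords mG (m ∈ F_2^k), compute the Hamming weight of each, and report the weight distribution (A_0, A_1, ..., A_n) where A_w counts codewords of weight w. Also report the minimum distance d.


Weight distribution: A_0 = 1, A_2 = 1, A_3 = 2. Minimum distance d = 2.

Enumerate all 2^2 = 4 messages m ∈ F_2^2.
For each, compute codeword c = mG in F_2^5, then tally its weight.
  m = 00 → c = 00000, weight = 0.
  m = 10 → c = 10001, weight = 2.
  m = 01 → c = 01101, weight = 3.
  m = 11 → c = 11100, weight = 3.
Tally weights:
  weight 0: 1 codewords.
  weight 2: 1 codewords.
  weight 3: 2 codewords.
Minimum distance d = smallest w > 0 with A_w > 0 = 2.
Sanity: Σ A_w = 4 = 2^2 = 4 ✓.


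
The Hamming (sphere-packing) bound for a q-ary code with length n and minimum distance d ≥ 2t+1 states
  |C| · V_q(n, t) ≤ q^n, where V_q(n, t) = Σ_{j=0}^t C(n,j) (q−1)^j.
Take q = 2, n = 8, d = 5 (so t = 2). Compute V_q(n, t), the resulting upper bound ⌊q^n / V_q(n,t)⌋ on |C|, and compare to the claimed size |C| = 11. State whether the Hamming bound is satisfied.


V_q(n, t) = 37, q^n = 256, Hamming bound = 6, |C| = 11 > bound (violated).

Step 1: Compute V_q(n, t) = Σ_{j=0}^2 C(n, j) (q−1)^j.
  j = 0: C(8,0)·(1)^0 = 1·1 = 1.
  j = 1: C(8,1)·(1)^1 = 8·1 = 8.
  j = 2: C(8,2)·(1)^2 = 28·1 = 28.
  V_q(n, t) = 1 + 8 + 28 = 37.
Step 2: q^n = 2^8 = 256.
Step 3: Hamming bound ⌊q^n / V_q(n,t)⌋ = ⌊256/37⌋ = 6.
Step 4: Compare |C| = 11 to 6: violated.
The claimed |C| lies above the Hamming bound, so no 2-ary code of length 8 with d ≥ 5 can have 11 codewords.


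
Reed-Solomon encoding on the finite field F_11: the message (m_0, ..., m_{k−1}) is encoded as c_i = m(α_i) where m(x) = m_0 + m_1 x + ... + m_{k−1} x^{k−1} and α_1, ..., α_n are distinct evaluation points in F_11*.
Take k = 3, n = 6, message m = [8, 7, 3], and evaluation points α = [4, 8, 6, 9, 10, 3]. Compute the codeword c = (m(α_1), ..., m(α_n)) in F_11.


c = [7, 3, 4, 6, 4, 1]

Message polynomial: m(x) = 8 + 7·x + 3·x^2 (mod 11).
For each evaluation point α_i, compute m(α_i) mod 11:
  α_1 = 4: Horner steps 3 → 8 → 7, so m(4) = 7.
  α_2 = 8: Horner steps 3 → 9 → 3, so m(8) = 3.
  α_3 = 6: Horner steps 3 → 3 → 4, so m(6) = 4.
  α_4 = 9: Horner steps 3 → 1 → 6, so m(9) = 6.
  α_5 = 10: Horner steps 3 → 4 → 4, so m(10) = 4.
  α_6 = 3: Horner steps 3 → 5 → 1, so m(3) = 1.
Codeword c = [7, 3, 4, 6, 4, 1] ∈ F_11^6.


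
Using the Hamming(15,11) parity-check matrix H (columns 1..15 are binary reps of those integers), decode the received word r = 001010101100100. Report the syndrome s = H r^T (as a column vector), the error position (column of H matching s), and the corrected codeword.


s = (1, 1, 1, 1)^T, error position = 15, corrected codeword c = 001010101100101

Compute s = H r^T mod 2 one row at a time:
  s_1 = 0 + 1 + 1 + 0 + 0 + 1 + 0 + 0 = 3 ≡ 1 (mod 2).
  s_2 = 0 + 1 + 0 + 1 + 0 + 1 + 0 + 0 = 3 ≡ 1 (mod 2).
  s_3 = 0 + 1 + 0 + 1 + 1 + 0 + 0 + 0 = 3 ≡ 1 (mod 2).
  s_4 = 0 + 1 + 1 + 1 + 1 + 0 + 1 + 0 = 5 ≡ 1 (mod 2).
s = (1, 1, 1, 1)^T — this equals column 15 of H (binary 1111), so error is at position 15.
Correct: flip bit 15 of r = 001010101100100 to get c = 001010101100101.


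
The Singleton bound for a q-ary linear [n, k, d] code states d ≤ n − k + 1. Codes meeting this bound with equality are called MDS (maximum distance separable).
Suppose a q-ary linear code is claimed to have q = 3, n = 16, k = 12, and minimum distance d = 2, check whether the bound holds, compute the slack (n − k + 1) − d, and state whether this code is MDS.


Singleton RHS = n − k + 1 = 5, slack = 3, bound satisfied, not MDS.

Singleton bound: d ≤ n − k + 1.
Here n = 16, k = 12, so n − k + 1 = 5.
Given d = 2, check d ≤ 5: YES.
Slack = (n − k + 1) − d = 3.
The code is NOT MDS (slack = 3 > 0).
Description: the claimed parameters are [16, 12, 2]_3; such a code would be non-MDS.


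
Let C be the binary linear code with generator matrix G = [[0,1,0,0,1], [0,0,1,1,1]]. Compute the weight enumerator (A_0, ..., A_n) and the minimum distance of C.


Weight distribution: A_0 = 1, A_2 = 1, A_3 = 2. Minimum distance d = 2.

Enumerate all 2^2 = 4 messages m ∈ F_2^2.
For each, compute codeword c = mG in F_2^5, then tally its weight.
  m = 00 → c = 00000, weight = 0.
  m = 10 → c = 01001, weight = 2.
  m = 01 → c = 00111, weight = 3.
  m = 11 → c = 01110, weight = 3.
Tally weights:
  weight 0: 1 codewords.
  weight 2: 1 codewords.
  weight 3: 2 codewords.
Minimum distance d = smallest w > 0 with A_w > 0 = 2.
Sanity: Σ A_w = 4 = 2^2 = 4 ✓.


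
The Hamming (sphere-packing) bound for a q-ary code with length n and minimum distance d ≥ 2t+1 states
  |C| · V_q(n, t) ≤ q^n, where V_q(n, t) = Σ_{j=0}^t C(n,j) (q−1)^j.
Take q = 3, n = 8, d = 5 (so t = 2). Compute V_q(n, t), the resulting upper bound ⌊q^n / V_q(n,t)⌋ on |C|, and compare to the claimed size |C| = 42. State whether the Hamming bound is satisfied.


V_q(n, t) = 129, q^n = 6561, Hamming bound = 50, |C| = 42 ≤ bound (satisfied).

Step 1: Compute V_q(n, t) = Σ_{j=0}^2 C(n, j) (q−1)^j.
  j = 0: C(8,0)·(2)^0 = 1·1 = 1.
  j = 1: C(8,1)·(2)^1 = 8·2 = 16.
  j = 2: C(8,2)·(2)^2 = 28·4 = 112.
  V_q(n, t) = 1 + 16 + 112 = 129.
Step 2: q^n = 3^8 = 6561.
Step 3: Hamming bound ⌊q^n / V_q(n,t)⌋ = ⌊6561/129⌋ = 50.
Step 4: Compare |C| = 42 to 50: satisfied.
The claimed |C| lies below the Hamming bound.


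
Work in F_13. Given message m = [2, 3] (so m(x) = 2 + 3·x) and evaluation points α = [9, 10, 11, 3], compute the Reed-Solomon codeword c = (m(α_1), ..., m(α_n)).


c = [3, 6, 9, 11]

Message polynomial: m(x) = 2 + 3·x (mod 13).
For each evaluation point α_i, compute m(α_i) mod 13:
  α_1 = 9: Horner steps 3 → 3, so m(9) = 3.
  α_2 = 10: Horner steps 3 → 6, so m(10) = 6.
  α_3 = 11: Horner steps 3 → 9, so m(11) = 9.
  α_4 = 3: Horner steps 3 → 11, so m(3) = 11.
Codeword c = [3, 6, 9, 11] ∈ F_13^4.


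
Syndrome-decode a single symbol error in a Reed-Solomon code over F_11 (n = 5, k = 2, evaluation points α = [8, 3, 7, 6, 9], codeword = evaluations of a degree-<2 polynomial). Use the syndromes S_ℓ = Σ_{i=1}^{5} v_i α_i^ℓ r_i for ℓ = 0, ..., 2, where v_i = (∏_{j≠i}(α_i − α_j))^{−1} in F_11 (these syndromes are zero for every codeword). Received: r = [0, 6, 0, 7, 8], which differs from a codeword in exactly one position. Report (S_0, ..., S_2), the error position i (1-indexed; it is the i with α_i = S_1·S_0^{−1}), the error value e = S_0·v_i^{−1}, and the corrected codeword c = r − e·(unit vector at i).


S = (7, 1, 8), error at position 1, error magnitude e = 7, c = [4, 6, 0, 7, 8].

Step 1: column multipliers v_i = (∏_{j≠i}(α_i − α_j))^{−1} mod 11.
  i = 1 (α = 8): (8−3)(8−7)(8−6)(8−9) = 5·1·2·(−1) = −10 ≡ 1, so v_1 = 1^{−1} = 1 (mod 11).
  i = 2 (α = 3): (3−8)(3−7)(3−6)(3−9) = (−5)·(−4)·(−3)·(−6) = 360 ≡ 8, so v_2 = 8^{−1} = 7 (mod 11).
  i = 3 (α = 7): (7−8)(7−3)(7−6)(7−9) = (−1)·4·1·(−2) = 8 ≡ 8, so v_3 = 8^{−1} = 7 (mod 11).
  i = 4 (α = 6): (6−8)(6−3)(6−7)(6−9) = (−2)·3·(−1)·(−3) = −18 ≡ 4, so v_4 = 4^{−1} = 3 (mod 11).
  i = 5 (α = 9): (9−8)(9−3)(9−7)(9−6) = 1·6·2·3 = 36 ≡ 3, so v_5 = 3^{−1} = 4 (mod 11).
  v = [1, 7, 7, 3, 4].
Step 2: syndromes of r = [0, 6, 0, 7, 8] (all sums mod 11).
  S_0 = Σ v_i r_i = 1·0 + 7·6 + 7·0 + 3·7 + 4·8 = 95 ≡ 7.
  S_1 = Σ v_i α_i r_i = 1·8·0 + 7·3·6 + 7·7·0 + 3·6·7 + 4·9·8 = 540 ≡ 1.
  α_i^2 mod 11 = [9, 9, 5, 3, 4].
  S_2 = Σ v_i α_i^2 r_i = 1·9·0 + 7·9·6 + 7·5·0 + 3·3·7 + 4·4·8 = 569 ≡ 8.
  S = (7, 1, 8) ≠ 0, so r is not a codeword (an error is present).
Step 3: locate the error. For a single error e at position i, S_ℓ = v_i·e·α_i^ℓ, so α_err = S_1/S_0.
  S_0^{−1} = 7^{−1} = 8 (mod 11), so α_err = 1·8 = 8 ≡ 8 = α_1. Error position i = 1.
  Consistency check: S_2/S_1 = 8·1 = 8 ≡ 8 = α_err ✓ (single-error assumption holds).
Step 4: error magnitude e = S_0/v_1 = S_0·∏_{j≠1}(α_1 − α_j) = 7·1 = 7 ≡ 7 (mod 11).
Step 5: correct position 1: c_1 = r_1 − e = 0 − 7 ≡ 4 (mod 11). Hence c = [4, 6, 0, 7, 8].
  Check: interpolating c through the α_i gives m(x) = 5 + 4·x (degree < 2) with m(α_i) = c_i for every i, so c is indeed a codeword.


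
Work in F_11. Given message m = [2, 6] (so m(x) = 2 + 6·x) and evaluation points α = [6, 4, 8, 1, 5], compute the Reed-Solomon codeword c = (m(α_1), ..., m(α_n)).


c = [5, 4, 6, 8, 10]

Message polynomial: m(x) = 2 + 6·x (mod 11).
For each evaluation point α_i, compute m(α_i) mod 11:
  α_1 = 6: Horner steps 6 → 5, so m(6) = 5.
  α_2 = 4: Horner steps 6 → 4, so m(4) = 4.
  α_3 = 8: Horner steps 6 → 6, so m(8) = 6.
  α_4 = 1: Horner steps 6 → 8, so m(1) = 8.
  α_5 = 5: Horner steps 6 → 10, so m(5) = 10.
Codeword c = [5, 4, 6, 8, 10] ∈ F_11^5.


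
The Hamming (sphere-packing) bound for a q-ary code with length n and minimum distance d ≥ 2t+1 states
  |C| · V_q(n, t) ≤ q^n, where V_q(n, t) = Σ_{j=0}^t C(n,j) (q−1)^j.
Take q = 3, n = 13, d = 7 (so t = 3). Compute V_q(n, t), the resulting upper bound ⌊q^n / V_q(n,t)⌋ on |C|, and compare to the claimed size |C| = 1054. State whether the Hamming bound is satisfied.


V_q(n, t) = 2627, q^n = 1594323, Hamming bound = 606, |C| = 1054 > bound (violated).

Step 1: Compute V_q(n, t) = Σ_{j=0}^3 C(n, j) (q−1)^j.
  j = 0: C(13,0)·(2)^0 = 1·1 = 1.
  j = 1: C(13,1)·(2)^1 = 13·2 = 26.
  j = 2: C(13,2)·(2)^2 = 78·4 = 312.
  j = 3: C(13,3)·(2)^3 = 286·8 = 2288.
  V_q(n, t) = 1 + 26 + 312 + 2288 = 2627.
Step 2: q^n = 3^13 = 1594323.
Step 3: Hamming bound ⌊q^n / V_q(n,t)⌋ = ⌊1594323/2627⌋ = 606.
Step 4: Compare |C| = 1054 to 606: violated.
The claimed |C| lies above the Hamming bound, so no 3-ary code of length 13 with d ≥ 7 can have 1054 codewords.


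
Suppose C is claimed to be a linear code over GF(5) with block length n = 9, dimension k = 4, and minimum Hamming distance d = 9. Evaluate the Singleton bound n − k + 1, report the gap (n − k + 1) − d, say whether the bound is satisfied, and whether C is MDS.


Singleton RHS = n − k + 1 = 6, slack = -3, bound violated (no such code; not MDS).

Singleton bound: d ≤ n − k + 1.
Here n = 9, k = 4, so n − k + 1 = 6.
Given d = 9, check d ≤ 6: NO.
Slack = (n − k + 1) − d = -3.
The slack is negative: d = 9 exceeds n − k + 1 = 6 by 3, so the Singleton bound is violated and no linear [9, 4, 9]_5 code can exist. In particular it is not MDS (MDS requires d = n − k + 1 exactly).
Description: the claimed parameters are [9, 4, 9]_5; such a code would be impossible (violates the Singleton bound).


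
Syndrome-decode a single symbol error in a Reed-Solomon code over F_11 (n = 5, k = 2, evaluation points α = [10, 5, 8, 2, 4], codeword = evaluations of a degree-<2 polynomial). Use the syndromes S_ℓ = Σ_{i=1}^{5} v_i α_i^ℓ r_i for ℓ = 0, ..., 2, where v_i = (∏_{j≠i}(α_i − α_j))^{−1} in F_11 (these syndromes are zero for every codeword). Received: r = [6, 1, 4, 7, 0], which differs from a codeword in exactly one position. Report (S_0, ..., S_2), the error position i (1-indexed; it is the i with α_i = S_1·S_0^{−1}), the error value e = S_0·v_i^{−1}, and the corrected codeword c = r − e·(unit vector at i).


S = (10, 9, 7), error at position 4, error magnitude e = 9, c = [6, 1, 4, 9, 0].

Step 1: column multipliers v_i = (∏_{j≠i}(α_i − α_j))^{−1} mod 11.
  i = 1 (α = 10): (10−5)(10−8)(10−2)(10−4) = 5·2·8·6 = 480 ≡ 7, so v_1 = 7^{−1} = 8 (mod 11).
  i = 2 (α = 5): (5−10)(5−8)(5−2)(5−4) = (−5)·(−3)·3·1 = 45 ≡ 1, so v_2 = 1^{−1} = 1 (mod 11).
  i = 3 (α = 8): (8−10)(8−5)(8−2)(8−4) = (−2)·3·6·4 = −144 ≡ 10, so v_3 = 10^{−1} = 10 (mod 11).
  i = 4 (α = 2): (2−10)(2−5)(2−8)(2−4) = (−8)·(−3)·(−6)·(−2) = 288 ≡ 2, so v_4 = 2^{−1} = 6 (mod 11).
  i = 5 (α = 4): (4−10)(4−5)(4−8)(4−2) = (−6)·(−1)·(−4)·2 = −48 ≡ 7, so v_5 = 7^{−1} = 8 (mod 11).
  v = [8, 1, 10, 6, 8].
Step 2: syndromes of r = [6, 1, 4, 7, 0] (all sums mod 11).
  S_0 = Σ v_i r_i = 8·6 + 1·1 + 10·4 + 6·7 + 8·0 = 131 ≡ 10.
  S_1 = Σ v_i α_i r_i = 8·10·6 + 1·5·1 + 10·8·4 + 6·2·7 + 8·4·0 = 889 ≡ 9.
  α_i^2 mod 11 = [1, 3, 9, 4, 5].
  S_2 = Σ v_i α_i^2 r_i = 8·1·6 + 1·3·1 + 10·9·4 + 6·4·7 + 8·5·0 = 579 ≡ 7.
  S = (10, 9, 7) ≠ 0, so r is not a codeword (an error is present).
Step 3: locate the error. For a single error e at position i, S_ℓ = v_i·e·α_i^ℓ, so α_err = S_1/S_0.
  S_0^{−1} = 10^{−1} = 10 (mod 11), so α_err = 9·10 = 90 ≡ 2 = α_4. Error position i = 4.
  Consistency check: S_2/S_1 = 7·5 = 35 ≡ 2 = α_err ✓ (single-error assumption holds).
Step 4: error magnitude e = S_0/v_4 = S_0·∏_{j≠4}(α_4 − α_j) = 10·2 = 20 ≡ 9 (mod 11).
Step 5: correct position 4: c_4 = r_4 − e = 7 − 9 ≡ 9 (mod 11). Hence c = [6, 1, 4, 9, 0].
  Check: interpolating c through the α_i gives m(x) = 7 + 1·x (degree < 2) with m(α_i) = c_i for every i, so c is indeed a codeword.


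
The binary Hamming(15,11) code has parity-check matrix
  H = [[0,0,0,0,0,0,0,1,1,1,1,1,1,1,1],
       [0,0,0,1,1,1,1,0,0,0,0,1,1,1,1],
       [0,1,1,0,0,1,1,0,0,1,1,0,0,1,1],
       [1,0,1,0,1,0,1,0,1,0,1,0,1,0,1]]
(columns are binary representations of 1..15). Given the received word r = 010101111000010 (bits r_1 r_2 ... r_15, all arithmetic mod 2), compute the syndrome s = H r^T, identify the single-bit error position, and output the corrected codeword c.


s = (1, 0, 0, 0)^T, error position = 8, corrected codeword c = 010101101000010

Compute s = H r^T mod 2 one row at a time:
  s_1 = 1 + 1 + 0 + 0 + 0 + 0 + 1 + 0 = 3 ≡ 1 (mod 2).
  s_2 = 1 + 0 + 1 + 1 + 0 + 0 + 1 + 0 = 4 ≡ 0 (mod 2).
  s_3 = 1 + 0 + 1 + 1 + 0 + 0 + 1 + 0 = 4 ≡ 0 (mod 2).
  s_4 = 0 + 0 + 0 + 1 + 1 + 0 + 0 + 0 = 2 ≡ 0 (mod 2).
s = (1, 0, 0, 0)^T — this equals column 8 of H (binary 1000), so error is at position 8.
Correct: flip bit 8 of r = 010101111000010 to get c = 010101101000010.


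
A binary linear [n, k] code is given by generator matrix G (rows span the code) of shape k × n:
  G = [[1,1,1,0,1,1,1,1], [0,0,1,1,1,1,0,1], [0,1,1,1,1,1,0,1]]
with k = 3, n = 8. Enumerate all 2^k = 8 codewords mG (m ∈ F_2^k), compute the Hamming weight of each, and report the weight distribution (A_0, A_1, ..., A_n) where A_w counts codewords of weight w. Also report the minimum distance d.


Weight distribution: A_0 = 1, A_1 = 1, A_3 = 1, A_4 = 1, A_5 = 1, A_6 = 2, A_7 = 1. Minimum distance d = 1.

Enumerate all 2^3 = 8 messages m ∈ F_2^3.
For each, compute codeword c = mG in F_2^8, then tally its weight.
  m = 000 → c = 00000000, weight = 0.
  m = 100 → c = 11101111, weight = 7.
  m = 010 → c = 00111101, weight = 5.
  m = 110 → c = 11010010, weight = 4.
  m = 001 → c = 01111101, weight = 6.
  m = 101 → c = 10010010, weight = 3.
  m = 011 → c = 01000000, weight = 1.
  m = 111 → c = 10101111, weight = 6.
Tally weights:
  weight 0: 1 codewords.
  weight 1: 1 codewords.
  weight 3: 1 codewords.
  weight 4: 1 codewords.
  weight 5: 1 codewords.
  weight 6: 2 codewords.
  weight 7: 1 codewords.
Minimum distance d = smallest w > 0 with A_w > 0 = 1.
Sanity: Σ A_w = 8 = 2^3 = 8 ✓.


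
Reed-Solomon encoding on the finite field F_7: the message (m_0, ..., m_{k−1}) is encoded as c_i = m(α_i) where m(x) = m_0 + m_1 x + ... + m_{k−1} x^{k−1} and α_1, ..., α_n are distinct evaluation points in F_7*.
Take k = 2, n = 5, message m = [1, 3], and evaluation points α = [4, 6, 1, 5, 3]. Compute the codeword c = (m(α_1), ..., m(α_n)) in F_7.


c = [6, 5, 4, 2, 3]

Message polynomial: m(x) = 1 + 3·x (mod 7).
For each evaluation point α_i, compute m(α_i) mod 7:
  α_1 = 4: Horner steps 3 → 6, so m(4) = 6.
  α_2 = 6: Horner steps 3 → 5, so m(6) = 5.
  α_3 = 1: Horner steps 3 → 4, so m(1) = 4.
  α_4 = 5: Horner steps 3 → 2, so m(5) = 2.
  α_5 = 3: Horner steps 3 → 3, so m(3) = 3.
Codeword c = [6, 5, 4, 2, 3] ∈ F_7^5.


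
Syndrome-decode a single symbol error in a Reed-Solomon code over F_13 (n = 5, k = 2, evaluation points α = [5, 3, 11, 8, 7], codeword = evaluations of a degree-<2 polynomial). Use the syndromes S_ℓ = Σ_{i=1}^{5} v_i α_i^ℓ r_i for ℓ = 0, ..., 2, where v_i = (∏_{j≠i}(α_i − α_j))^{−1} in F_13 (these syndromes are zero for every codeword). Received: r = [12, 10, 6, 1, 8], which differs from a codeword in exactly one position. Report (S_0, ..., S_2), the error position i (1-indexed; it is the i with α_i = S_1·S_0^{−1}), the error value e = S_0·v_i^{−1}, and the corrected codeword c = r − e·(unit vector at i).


S = (7, 9, 6), error at position 1, error magnitude e = 3, c = [9, 10, 6, 1, 8].

Step 1: column multipliers v_i = (∏_{j≠i}(α_i − α_j))^{−1} mod 13.
  i = 1 (α = 5): (5−3)(5−11)(5−8)(5−7) = 2·(−6)·(−3)·(−2) = −72 ≡ 6, so v_1 = 6^{−1} = 11 (mod 13).
  i = 2 (α = 3): (3−5)(3−11)(3−8)(3−7) = (−2)·(−8)·(−5)·(−4) = 320 ≡ 8, so v_2 = 8^{−1} = 5 (mod 13).
  i = 3 (α = 11): (11−5)(11−3)(11−8)(11−7) = 6·8·3·4 = 576 ≡ 4, so v_3 = 4^{−1} = 10 (mod 13).
  i = 4 (α = 8): (8−5)(8−3)(8−11)(8−7) = 3·5·(−3)·1 = −45 ≡ 7, so v_4 = 7^{−1} = 2 (mod 13).
  i = 5 (α = 7): (7−5)(7−3)(7−11)(7−8) = 2·4·(−4)·(−1) = 32 ≡ 6, so v_5 = 6^{−1} = 11 (mod 13).
  v = [11, 5, 10, 2, 11].
Step 2: syndromes of r = [12, 10, 6, 1, 8] (all sums mod 13).
  S_0 = Σ v_i r_i = 11·12 + 5·10 + 10·6 + 2·1 + 11·8 = 332 ≡ 7.
  S_1 = Σ v_i α_i r_i = 11·5·12 + 5·3·10 + 10·11·6 + 2·8·1 + 11·7·8 = 2102 ≡ 9.
  α_i^2 mod 13 = [12, 9, 4, 12, 10].
  S_2 = Σ v_i α_i^2 r_i = 11·12·12 + 5·9·10 + 10·4·6 + 2·12·1 + 11·10·8 = 3178 ≡ 6.
  S = (7, 9, 6) ≠ 0, so r is not a codeword (an error is present).
Step 3: locate the error. For a single error e at position i, S_ℓ = v_i·e·α_i^ℓ, so α_err = S_1/S_0.
  S_0^{−1} = 7^{−1} = 2 (mod 13), so α_err = 9·2 = 18 ≡ 5 = α_1. Error position i = 1.
  Consistency check: S_2/S_1 = 6·3 = 18 ≡ 5 = α_err ✓ (single-error assumption holds).
Step 4: error magnitude e = S_0/v_1 = S_0·∏_{j≠1}(α_1 − α_j) = 7·6 = 42 ≡ 3 (mod 13).
Step 5: correct position 1: c_1 = r_1 − e = 12 − 3 ≡ 9 (mod 13). Hence c = [9, 10, 6, 1, 8].
  Check: interpolating c through the α_i gives m(x) = 5 + 6·x (degree < 2) with m(α_i) = c_i for every i, so c is indeed a codeword.


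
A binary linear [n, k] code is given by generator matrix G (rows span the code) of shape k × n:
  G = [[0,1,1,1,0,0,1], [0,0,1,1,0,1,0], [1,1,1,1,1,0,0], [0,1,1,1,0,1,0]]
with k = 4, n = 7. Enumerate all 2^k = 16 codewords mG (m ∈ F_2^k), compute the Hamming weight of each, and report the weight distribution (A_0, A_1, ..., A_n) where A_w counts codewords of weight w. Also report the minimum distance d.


Weight distribution: A_0 = 1, A_1 = 1, A_2 = 1, A_3 = 5, A_4 = 5, A_5 = 1, A_6 = 1, A_7 = 1. Minimum distance d = 1.

Enumerate all 2^4 = 16 messages m ∈ F_2^4.
For each, compute codeword c = mG in F_2^7, then tally its weight.
  m = 0000 → c = 0000000, weight = 0.
  m = 1000 → c = 0111001, weight = 4.
  m = 0100 → c = 0011010, weight = 3.
  m = 1100 → c = 0100011, weight = 3.
  m = 0010 → c = 1111100, weight = 5.
  m = 1010 → c = 1000101, weight = 3.
  m = 0110 → c = 1100110, weight = 4.
  m = 1110 → c = 1011111, weight = 6.
  m = 0001 → c = 0111010, weight = 4.
  m = 1001 → c = 0000011, weight = 2.
  m = 0101 → c = 0100000, weight = 1.
  m = 1101 → c = 0011001, weight = 3.
  m = 0011 → c = 1000110, weight = 3.
  m = 1011 → c = 1111111, weight = 7.
  m = 0111 → c = 1011100, weight = 4.
  m = 1111 → c = 1100101, weight = 4.
Tally weights:
  weight 0: 1 codewords.
  weight 1: 1 codewords.
  weight 2: 1 codewords.
  weight 3: 5 codewords.
  weight 4: 5 codewords.
  weight 5: 1 codewords.
  weight 6: 1 codewords.
  weight 7: 1 codewords.
Minimum distance d = smallest w > 0 with A_w > 0 = 1.
Sanity: Σ A_w = 16 = 2^4 = 16 ✓.


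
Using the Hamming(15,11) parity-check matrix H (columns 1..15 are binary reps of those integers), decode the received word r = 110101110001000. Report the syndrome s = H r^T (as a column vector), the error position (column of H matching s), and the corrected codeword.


s = (0, 0, 1, 0)^T, error position = 2, corrected codeword c = 100101110001000

Compute s = H r^T mod 2 one row at a time:
  s_1 = 1 + 0 + 0 + 0 + 1 + 0 + 0 + 0 = 2 ≡ 0 (mod 2).
  s_2 = 1 + 0 + 1 + 1 + 1 + 0 + 0 + 0 = 4 ≡ 0 (mod 2).
  s_3 = 1 + 0 + 1 + 1 + 0 + 0 + 0 + 0 = 3 ≡ 1 (mod 2).
  s_4 = 1 + 0 + 0 + 1 + 0 + 0 + 0 + 0 = 2 ≡ 0 (mod 2).
s = (0, 0, 1, 0)^T — this equals column 2 of H (binary 0010), so error is at position 2.
Correct: flip bit 2 of r = 110101110001000 to get c = 100101110001000.


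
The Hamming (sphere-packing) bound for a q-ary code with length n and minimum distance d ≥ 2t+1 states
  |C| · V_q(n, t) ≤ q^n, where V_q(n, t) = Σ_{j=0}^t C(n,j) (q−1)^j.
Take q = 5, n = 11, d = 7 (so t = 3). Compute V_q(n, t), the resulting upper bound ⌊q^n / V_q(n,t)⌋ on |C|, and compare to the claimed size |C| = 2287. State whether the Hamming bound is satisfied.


V_q(n, t) = 11485, q^n = 48828125, Hamming bound = 4251, |C| = 2287 ≤ bound (satisfied).

Step 1: Compute V_q(n, t) = Σ_{j=0}^3 C(n, j) (q−1)^j.
  j = 0: C(11,0)·(4)^0 = 1·1 = 1.
  j = 1: C(11,1)·(4)^1 = 11·4 = 44.
  j = 2: C(11,2)·(4)^2 = 55·16 = 880.
  j = 3: C(11,3)·(4)^3 = 165·64 = 10560.
  V_q(n, t) = 1 + 44 + 880 + 10560 = 11485.
Step 2: q^n = 5^11 = 48828125.
Step 3: Hamming bound ⌊q^n / V_q(n,t)⌋ = ⌊48828125/11485⌋ = 4251.
Step 4: Compare |C| = 2287 to 4251: satisfied.
The claimed |C| lies below the Hamming bound.


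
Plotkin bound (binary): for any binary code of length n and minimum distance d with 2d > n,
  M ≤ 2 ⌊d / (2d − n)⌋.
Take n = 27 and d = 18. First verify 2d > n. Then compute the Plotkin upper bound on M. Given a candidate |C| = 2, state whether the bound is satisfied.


Plotkin bound M ≤ 4; given |C| = 2 ≤ bound (satisfied).

Check applicability: 2d = 36, n = 27.
2d − n = 9 > 0, so Plotkin applies.
Compute d/(2d−n) = 18/9 ≈ 2.0000.
⌊d/(2d−n)⌋ = 2.
Plotkin bound: M ≤ 2·2 = 4.
Given |C| = 2, check: satisfied.
This |C| is below the Plotkin bound.


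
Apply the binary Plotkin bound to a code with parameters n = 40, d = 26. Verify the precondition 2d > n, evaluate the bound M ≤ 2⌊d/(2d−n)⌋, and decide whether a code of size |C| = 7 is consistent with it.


Plotkin bound M ≤ 4; given |C| = 7 > bound (violated).

Check applicability: 2d = 52, n = 40.
2d − n = 12 > 0, so Plotkin applies.
Compute d/(2d−n) = 26/12 ≈ 2.1667.
⌊d/(2d−n)⌋ = 2.
Plotkin bound: M ≤ 2·2 = 4.
Given |C| = 7, check: VIOLATED.
This |C| is above the Plotkin bound, so no binary code with n = 40, d = 26 and 7 codewords exists.


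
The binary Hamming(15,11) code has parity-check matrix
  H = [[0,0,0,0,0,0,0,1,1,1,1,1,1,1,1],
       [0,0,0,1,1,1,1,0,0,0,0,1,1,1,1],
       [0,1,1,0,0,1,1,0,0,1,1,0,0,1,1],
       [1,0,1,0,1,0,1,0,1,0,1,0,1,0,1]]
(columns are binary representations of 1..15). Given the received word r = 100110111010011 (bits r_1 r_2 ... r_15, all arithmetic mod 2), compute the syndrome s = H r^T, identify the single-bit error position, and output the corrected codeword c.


s = (1, 1, 0, 0)^T, error position = 12, corrected codeword c = 100110111011011

Compute s = H r^T mod 2 one row at a time:
  s_1 = 1 + 1 + 0 + 1 + 0 + 0 + 1 + 1 = 5 ≡ 1 (mod 2).
  s_2 = 1 + 1 + 0 + 1 + 0 + 0 + 1 + 1 = 5 ≡ 1 (mod 2).
  s_3 = 0 + 0 + 0 + 1 + 0 + 1 + 1 + 1 = 4 ≡ 0 (mod 2).
  s_4 = 1 + 0 + 1 + 1 + 1 + 1 + 0 + 1 = 6 ≡ 0 (mod 2).
s = (1, 1, 0, 0)^T — this equals column 12 of H (binary 1100), so error is at position 12.
Correct: flip bit 12 of r = 100110111010011 to get c = 100110111011011.


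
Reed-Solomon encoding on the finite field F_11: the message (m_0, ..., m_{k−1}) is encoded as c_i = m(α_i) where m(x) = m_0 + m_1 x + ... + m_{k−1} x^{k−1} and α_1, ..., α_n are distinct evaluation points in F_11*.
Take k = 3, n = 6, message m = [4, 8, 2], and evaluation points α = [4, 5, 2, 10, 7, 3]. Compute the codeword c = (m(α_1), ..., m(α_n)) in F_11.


c = [2, 6, 6, 9, 4, 2]

Message polynomial: m(x) = 4 + 8·x + 2·x^2 (mod 11).
For each evaluation point α_i, compute m(α_i) mod 11:
  α_1 = 4: Horner steps 2 → 5 → 2, so m(4) = 2.
  α_2 = 5: Horner steps 2 → 7 → 6, so m(5) = 6.
  α_3 = 2: Horner steps 2 → 1 → 6, so m(2) = 6.
  α_4 = 10: Horner steps 2 → 6 → 9, so m(10) = 9.
  α_5 = 7: Horner steps 2 → 0 → 4, so m(7) = 4.
  α_6 = 3: Horner steps 2 → 3 → 2, so m(3) = 2.
Codeword c = [2, 6, 6, 9, 4, 2] ∈ F_11^6.


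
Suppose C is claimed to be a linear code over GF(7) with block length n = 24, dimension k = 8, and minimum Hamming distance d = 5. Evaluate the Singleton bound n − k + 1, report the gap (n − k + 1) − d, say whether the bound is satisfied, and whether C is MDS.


Singleton RHS = n − k + 1 = 17, slack = 12, bound satisfied, not MDS.

Singleton bound: d ≤ n − k + 1.
Here n = 24, k = 8, so n − k + 1 = 17.
Given d = 5, check d ≤ 17: YES.
Slack = (n − k + 1) − d = 12.
The code is NOT MDS (slack = 12 > 0).
Description: the claimed parameters are [24, 8, 5]_7; such a code would be non-MDS.


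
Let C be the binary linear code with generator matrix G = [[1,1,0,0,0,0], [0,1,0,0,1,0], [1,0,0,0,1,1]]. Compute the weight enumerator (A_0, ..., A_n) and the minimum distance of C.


Weight distribution: A_0 = 1, A_1 = 1, A_2 = 3, A_3 = 3. Minimum distance d = 1.

Enumerate all 2^3 = 8 messages m ∈ F_2^3.
For each, compute codeword c = mG in F_2^6, then tally its weight.
  m = 000 → c = 000000, weight = 0.
  m = 100 → c = 110000, weight = 2.
  m = 010 → c = 010010, weight = 2.
  m = 110 → c = 100010, weight = 2.
  m = 001 → c = 100011, weight = 3.
  m = 101 → c = 010011, weight = 3.
  m = 011 → c = 110001, weight = 3.
  m = 111 → c = 000001, weight = 1.
Tally weights:
  weight 0: 1 codewords.
  weight 1: 1 codewords.
  weight 2: 3 codewords.
  weight 3: 3 codewords.
Minimum distance d = smallest w > 0 with A_w > 0 = 1.
Sanity: Σ A_w = 8 = 2^3 = 8 ✓.


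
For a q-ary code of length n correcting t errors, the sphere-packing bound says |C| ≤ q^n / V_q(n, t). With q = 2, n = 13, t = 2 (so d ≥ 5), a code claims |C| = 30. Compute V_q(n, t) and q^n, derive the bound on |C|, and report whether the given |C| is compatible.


V_q(n, t) = 92, q^n = 8192, Hamming bound = 89, |C| = 30 ≤ bound (satisfied).

Step 1: Compute V_q(n, t) = Σ_{j=0}^2 C(n, j) (q−1)^j.
  j = 0: C(13,0)·(1)^0 = 1·1 = 1.
  j = 1: C(13,1)·(1)^1 = 13·1 = 13.
  j = 2: C(13,2)·(1)^2 = 78·1 = 78.
  V_q(n, t) = 1 + 13 + 78 = 92.
Step 2: q^n = 2^13 = 8192.
Step 3: Hamming bound ⌊q^n / V_q(n,t)⌋ = ⌊8192/92⌋ = 89.
Step 4: Compare |C| = 30 to 89: satisfied.
The claimed |C| lies below the Hamming bound.


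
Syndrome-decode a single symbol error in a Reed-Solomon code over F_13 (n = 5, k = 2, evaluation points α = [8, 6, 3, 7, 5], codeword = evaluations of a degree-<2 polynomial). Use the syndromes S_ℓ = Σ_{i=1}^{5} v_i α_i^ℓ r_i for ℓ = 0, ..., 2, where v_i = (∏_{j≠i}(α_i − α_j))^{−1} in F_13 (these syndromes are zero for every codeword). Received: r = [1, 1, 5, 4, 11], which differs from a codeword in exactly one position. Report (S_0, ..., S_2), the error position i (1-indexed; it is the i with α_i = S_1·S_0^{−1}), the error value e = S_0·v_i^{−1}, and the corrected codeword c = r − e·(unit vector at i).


S = (5, 1, 8), error at position 1, error magnitude e = 7, c = [7, 1, 5, 4, 11].

Step 1: column multipliers v_i = (∏_{j≠i}(α_i − α_j))^{−1} mod 13.
  i = 1 (α = 8): (8−6)(8−3)(8−7)(8−5) = 2·5·1·3 = 30 ≡ 4, so v_1 = 4^{−1} = 10 (mod 13).
  i = 2 (α = 6): (6−8)(6−3)(6−7)(6−5) = (−2)·3·(−1)·1 = 6 ≡ 6, so v_2 = 6^{−1} = 11 (mod 13).
  i = 3 (α = 3): (3−8)(3−6)(3−7)(3−5) = (−5)·(−3)·(−4)·(−2) = 120 ≡ 3, so v_3 = 3^{−1} = 9 (mod 13).
  i = 4 (α = 7): (7−8)(7−6)(7−3)(7−5) = (−1)·1·4·2 = −8 ≡ 5, so v_4 = 5^{−1} = 8 (mod 13).
  i = 5 (α = 5): (5−8)(5−6)(5−3)(5−7) = (−3)·(−1)·2·(−2) = −12 ≡ 1, so v_5 = 1^{−1} = 1 (mod 13).
  v = [10, 11, 9, 8, 1].
Step 2: syndromes of r = [1, 1, 5, 4, 11] (all sums mod 13).
  S_0 = Σ v_i r_i = 10·1 + 11·1 + 9·5 + 8·4 + 1·11 = 109 ≡ 5.
  S_1 = Σ v_i α_i r_i = 10·8·1 + 11·6·1 + 9·3·5 + 8·7·4 + 1·5·11 = 560 ≡ 1.
  α_i^2 mod 13 = [12, 10, 9, 10, 12].
  S_2 = Σ v_i α_i^2 r_i = 10·12·1 + 11·10·1 + 9·9·5 + 8·10·4 + 1·12·11 = 1087 ≡ 8.
  S = (5, 1, 8) ≠ 0, so r is not a codeword (an error is present).
Step 3: locate the error. For a single error e at position i, S_ℓ = v_i·e·α_i^ℓ, so α_err = S_1/S_0.
  S_0^{−1} = 5^{−1} = 8 (mod 13), so α_err = 1·8 = 8 ≡ 8 = α_1. Error position i = 1.
  Consistency check: S_2/S_1 = 8·1 = 8 ≡ 8 = α_err ✓ (single-error assumption holds).
Step 4: error magnitude e = S_0/v_1 = S_0·∏_{j≠1}(α_1 − α_j) = 5·4 = 20 ≡ 7 (mod 13).
Step 5: correct position 1: c_1 = r_1 − e = 1 − 7 ≡ 7 (mod 13). Hence c = [7, 1, 5, 4, 11].
  Check: interpolating c through the α_i gives m(x) = 9 + 3·x (degree < 2) with m(α_i) = c_i for every i, so c is indeed a codeword.


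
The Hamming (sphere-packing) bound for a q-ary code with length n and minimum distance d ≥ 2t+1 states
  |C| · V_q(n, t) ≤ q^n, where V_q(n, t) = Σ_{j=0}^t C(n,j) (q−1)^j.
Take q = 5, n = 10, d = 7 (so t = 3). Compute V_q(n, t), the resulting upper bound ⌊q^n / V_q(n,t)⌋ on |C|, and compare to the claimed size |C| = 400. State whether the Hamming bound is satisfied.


V_q(n, t) = 8441, q^n = 9765625, Hamming bound = 1156, |C| = 400 ≤ bound (satisfied).

Step 1: Compute V_q(n, t) = Σ_{j=0}^3 C(n, j) (q−1)^j.
  j = 0: C(10,0)·(4)^0 = 1·1 = 1.
  j = 1: C(10,1)·(4)^1 = 10·4 = 40.
  j = 2: C(10,2)·(4)^2 = 45·16 = 720.
  j = 3: C(10,3)·(4)^3 = 120·64 = 7680.
  V_q(n, t) = 1 + 40 + 720 + 7680 = 8441.
Step 2: q^n = 5^10 = 9765625.
Step 3: Hamming bound ⌊q^n / V_q(n,t)⌋ = ⌊9765625/8441⌋ = 1156.
Step 4: Compare |C| = 400 to 1156: satisfied.
The claimed |C| lies below the Hamming bound.


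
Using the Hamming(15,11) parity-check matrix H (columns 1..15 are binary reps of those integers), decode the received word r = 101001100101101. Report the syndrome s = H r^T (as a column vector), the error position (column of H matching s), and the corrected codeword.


s = (0, 1, 1, 1)^T, error position = 7, corrected codeword c = 101001000101101

Compute s = H r^T mod 2 one row at a time:
  s_1 = 0 + 0 + 1 + 0 + 1 + 1 + 0 + 1 = 4 ≡ 0 (mod 2).
  s_2 = 0 + 0 + 1 + 1 + 1 + 1 + 0 + 1 = 5 ≡ 1 (mod 2).
  s_3 = 0 + 1 + 1 + 1 + 1 + 0 + 0 + 1 = 5 ≡ 1 (mod 2).
  s_4 = 1 + 1 + 0 + 1 + 0 + 0 + 1 + 1 = 5 ≡ 1 (mod 2).
s = (0, 1, 1, 1)^T — this equals column 7 of H (binary 0111), so error is at position 7.
Correct: flip bit 7 of r = 101001100101101 to get c = 101001000101101.


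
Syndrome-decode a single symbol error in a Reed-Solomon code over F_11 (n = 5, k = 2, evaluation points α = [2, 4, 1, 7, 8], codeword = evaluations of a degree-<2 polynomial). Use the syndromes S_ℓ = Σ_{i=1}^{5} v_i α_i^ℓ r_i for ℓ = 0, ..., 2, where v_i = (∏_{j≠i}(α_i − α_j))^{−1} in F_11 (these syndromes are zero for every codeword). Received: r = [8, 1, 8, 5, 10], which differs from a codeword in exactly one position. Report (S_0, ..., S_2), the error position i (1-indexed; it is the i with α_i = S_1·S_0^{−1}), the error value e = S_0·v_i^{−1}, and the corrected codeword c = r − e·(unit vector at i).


S = (1, 2, 4), error at position 1, error magnitude e = 6, c = [2, 1, 8, 5, 10].

Step 1: column multipliers v_i = (∏_{j≠i}(α_i − α_j))^{−1} mod 11.
  i = 1 (α = 2): (2−4)(2−1)(2−7)(2−8) = (−2)·1·(−5)·(−6) = −60 ≡ 6, so v_1 = 6^{−1} = 2 (mod 11).
  i = 2 (α = 4): (4−2)(4−1)(4−7)(4−8) = 2·3·(−3)·(−4) = 72 ≡ 6, so v_2 = 6^{−1} = 2 (mod 11).
  i = 3 (α = 1): (1−2)(1−4)(1−7)(1−8) = (−1)·(−3)·(−6)·(−7) = 126 ≡ 5, so v_3 = 5^{−1} = 9 (mod 11).
  i = 4 (α = 7): (7−2)(7−4)(7−1)(7−8) = 5·3·6·(−1) = −90 ≡ 9, so v_4 = 9^{−1} = 5 (mod 11).
  i = 5 (α = 8): (8−2)(8−4)(8−1)(8−7) = 6·4·7·1 = 168 ≡ 3, so v_5 = 3^{−1} = 4 (mod 11).
  v = [2, 2, 9, 5, 4].
Step 2: syndromes of r = [8, 1, 8, 5, 10] (all sums mod 11).
  S_0 = Σ v_i r_i = 2·8 + 2·1 + 9·8 + 5·5 + 4·10 = 155 ≡ 1.
  S_1 = Σ v_i α_i r_i = 2·2·8 + 2·4·1 + 9·1·8 + 5·7·5 + 4·8·10 = 607 ≡ 2.
  α_i^2 mod 11 = [4, 5, 1, 5, 9].
  S_2 = Σ v_i α_i^2 r_i = 2·4·8 + 2·5·1 + 9·1·8 + 5·5·5 + 4·9·10 = 631 ≡ 4.
  S = (1, 2, 4) ≠ 0, so r is not a codeword (an error is present).
Step 3: locate the error. For a single error e at position i, S_ℓ = v_i·e·α_i^ℓ, so α_err = S_1/S_0.
  S_0^{−1} = 1^{−1} = 1 (mod 11), so α_err = 2·1 = 2 ≡ 2 = α_1. Error position i = 1.
  Consistency check: S_2/S_1 = 4·6 = 24 ≡ 2 = α_err ✓ (single-error assumption holds).
Step 4: error magnitude e = S_0/v_1 = S_0·∏_{j≠1}(α_1 − α_j) = 1·6 = 6 ≡ 6 (mod 11).
Step 5: correct position 1: c_1 = r_1 − e = 8 − 6 ≡ 2 (mod 11). Hence c = [2, 1, 8, 5, 10].
  Check: interpolating c through the α_i gives m(x) = 3 + 5·x (degree < 2) with m(α_i) = c_i for every i, so c is indeed a codeword.


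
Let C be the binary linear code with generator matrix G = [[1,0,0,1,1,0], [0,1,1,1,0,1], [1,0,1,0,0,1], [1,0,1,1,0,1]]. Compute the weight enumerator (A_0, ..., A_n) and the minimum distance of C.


Weight distribution: A_0 = 1, A_1 = 1, A_2 = 3, A_3 = 6, A_4 = 3, A_5 = 1, A_6 = 1. Minimum distance d = 1.

Enumerate all 2^4 = 16 messages m ∈ F_2^4.
For each, compute codeword c = mG in F_2^6, then tally its weight.
  m = 0000 → c = 000000, weight = 0.
  m = 1000 → c = 100110, weight = 3.
  m = 0100 → c = 011101, weight = 4.
  m = 1100 → c = 111011, weight = 5.
  m = 0010 → c = 101001, weight = 3.
  m = 1010 → c = 001111, weight = 4.
  m = 0110 → c = 110100, weight = 3.
  m = 1110 → c = 010010, weight = 2.
  m = 0001 → c = 101101, weight = 4.
  m = 1001 → c = 001011, weight = 3.
  m = 0101 → c = 110000, weight = 2.
  m = 1101 → c = 010110, weight = 3.
  m = 0011 → c = 000100, weight = 1.
  m = 1011 → c = 100010, weight = 2.
  m = 0111 → c = 011001, weight = 3.
  m = 1111 → c = 111111, weight = 6.
Tally weights:
  weight 0: 1 codewords.
  weight 1: 1 codewords.
  weight 2: 3 codewords.
  weight 3: 6 codewords.
  weight 4: 3 codewords.
  weight 5: 1 codewords.
  weight 6: 1 codewords.
Minimum distance d = smallest w > 0 with A_w > 0 = 1.
Sanity: Σ A_w = 16 = 2^4 = 16 ✓.


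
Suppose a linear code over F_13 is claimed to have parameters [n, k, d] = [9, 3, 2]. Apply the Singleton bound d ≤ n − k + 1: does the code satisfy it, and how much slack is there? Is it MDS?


Singleton RHS = n − k + 1 = 7, slack = 5, bound satisfied, not MDS.

Singleton bound: d ≤ n − k + 1.
Here n = 9, k = 3, so n − k + 1 = 7.
Given d = 2, check d ≤ 7: YES.
Slack = (n − k + 1) − d = 5.
The code is NOT MDS (slack = 5 > 0).
Description: the claimed parameters are [9, 3, 2]_13; such a code would be non-MDS.


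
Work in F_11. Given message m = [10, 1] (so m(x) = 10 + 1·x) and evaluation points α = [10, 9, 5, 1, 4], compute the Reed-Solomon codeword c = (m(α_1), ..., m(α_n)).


c = [9, 8, 4, 0, 3]

Message polynomial: m(x) = 10 + 1·x (mod 11).
For each evaluation point α_i, compute m(α_i) mod 11:
  α_1 = 10: Horner steps 1 → 9, so m(10) = 9.
  α_2 = 9: Horner steps 1 → 8, so m(9) = 8.
  α_3 = 5: Horner steps 1 → 4, so m(5) = 4.
  α_4 = 1: Horner steps 1 → 0, so m(1) = 0.
  α_5 = 4: Horner steps 1 → 3, so m(4) = 3.
Codeword c = [9, 8, 4, 0, 3] ∈ F_11^5.


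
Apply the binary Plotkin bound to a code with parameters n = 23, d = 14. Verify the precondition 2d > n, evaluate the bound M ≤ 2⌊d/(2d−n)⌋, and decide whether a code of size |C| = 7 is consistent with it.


Plotkin bound M ≤ 4; given |C| = 7 > bound (violated).

Check applicability: 2d = 28, n = 23.
2d − n = 5 > 0, so Plotkin applies.
Compute d/(2d−n) = 14/5 ≈ 2.8000.
⌊d/(2d−n)⌋ = 2.
Plotkin bound: M ≤ 2·2 = 4.
Given |C| = 7, check: VIOLATED.
This |C| is above the Plotkin bound, so no binary code with n = 23, d = 14 and 7 codewords exists.


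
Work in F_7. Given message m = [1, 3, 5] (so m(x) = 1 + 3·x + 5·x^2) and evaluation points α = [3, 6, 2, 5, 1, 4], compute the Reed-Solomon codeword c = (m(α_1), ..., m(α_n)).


c = [6, 3, 6, 1, 2, 2]

Message polynomial: m(x) = 1 + 3·x + 5·x^2 (mod 7).
For each evaluation point α_i, compute m(α_i) mod 7:
  α_1 = 3: Horner steps 5 → 4 → 6, so m(3) = 6.
  α_2 = 6: Horner steps 5 → 5 → 3, so m(6) = 3.
  α_3 = 2: Horner steps 5 → 6 → 6, so m(2) = 6.
  α_4 = 5: Horner steps 5 → 0 → 1, so m(5) = 1.
  α_5 = 1: Horner steps 5 → 1 → 2, so m(1) = 2.
  α_6 = 4: Horner steps 5 → 2 → 2, so m(4) = 2.
Codeword c = [6, 3, 6, 1, 2, 2] ∈ F_7^6.


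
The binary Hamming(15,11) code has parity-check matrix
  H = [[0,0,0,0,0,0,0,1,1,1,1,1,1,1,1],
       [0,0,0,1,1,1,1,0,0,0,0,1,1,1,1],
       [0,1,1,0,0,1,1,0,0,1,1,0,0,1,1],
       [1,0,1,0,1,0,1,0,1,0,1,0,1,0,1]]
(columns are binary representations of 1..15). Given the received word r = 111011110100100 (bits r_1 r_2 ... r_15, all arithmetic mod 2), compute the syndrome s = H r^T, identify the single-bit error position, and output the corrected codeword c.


s = (1, 0, 1, 1)^T, error position = 11, corrected codeword c = 111011110110100

Compute s = H r^T mod 2 one row at a time:
  s_1 = 1 + 0 + 1 + 0 + 0 + 1 + 0 + 0 = 3 ≡ 1 (mod 2).
  s_2 = 0 + 1 + 1 + 1 + 0 + 1 + 0 + 0 = 4 ≡ 0 (mod 2).
  s_3 = 1 + 1 + 1 + 1 + 1 + 0 + 0 + 0 = 5 ≡ 1 (mod 2).
  s_4 = 1 + 1 + 1 + 1 + 0 + 0 + 1 + 0 = 5 ≡ 1 (mod 2).
s = (1, 0, 1, 1)^T — this equals column 11 of H (binary 1011), so error is at position 11.
Correct: flip bit 11 of r = 111011110100100 to get c = 111011110110100.
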